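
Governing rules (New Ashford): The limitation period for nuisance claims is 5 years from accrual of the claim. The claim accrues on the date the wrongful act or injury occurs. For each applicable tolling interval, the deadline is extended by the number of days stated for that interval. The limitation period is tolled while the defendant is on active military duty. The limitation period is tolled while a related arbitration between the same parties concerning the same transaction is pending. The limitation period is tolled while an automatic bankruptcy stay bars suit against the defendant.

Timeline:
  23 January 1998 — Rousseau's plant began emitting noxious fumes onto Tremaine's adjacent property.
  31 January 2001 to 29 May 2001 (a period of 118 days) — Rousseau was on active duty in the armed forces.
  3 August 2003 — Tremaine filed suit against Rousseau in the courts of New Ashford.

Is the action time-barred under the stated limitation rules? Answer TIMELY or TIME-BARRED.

The claim accrued on 23 January 1998, the date of the act.
5 years from 23 January 1998 is 23 January 2003.
The defendant's active military service from 31 January 2001 to 29 May 2001 tolled the period for 118 days, extending the deadline to 21 May 2003.
Tremaine filed on 3 August 2003, after the 21 May 2003 deadline, so the action is time-barred.

TIME-BARRED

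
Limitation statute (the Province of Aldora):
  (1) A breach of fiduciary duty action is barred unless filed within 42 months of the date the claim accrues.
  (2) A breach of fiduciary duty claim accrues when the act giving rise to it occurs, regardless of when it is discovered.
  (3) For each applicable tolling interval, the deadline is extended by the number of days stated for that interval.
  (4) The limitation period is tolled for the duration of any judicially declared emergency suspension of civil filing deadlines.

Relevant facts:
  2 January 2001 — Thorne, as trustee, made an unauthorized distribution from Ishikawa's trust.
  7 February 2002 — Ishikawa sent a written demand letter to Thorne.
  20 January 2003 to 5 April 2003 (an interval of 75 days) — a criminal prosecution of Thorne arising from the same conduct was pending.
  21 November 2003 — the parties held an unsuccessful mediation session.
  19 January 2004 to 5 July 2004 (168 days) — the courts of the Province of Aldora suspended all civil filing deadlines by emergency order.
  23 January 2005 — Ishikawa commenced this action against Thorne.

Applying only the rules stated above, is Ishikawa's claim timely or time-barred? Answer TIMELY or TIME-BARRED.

TIME-BARRED

The claim accrued on 2 January 2001, when the wrongful act occurred.
42 months from 2 January 2001 is 2 July 2004.
Because the emergency suspension of filing deadlines ran from 19 January 2004 to 5 July 2004, the deadline is extended by 168 days to 17 December 2004.
No stated provision tolls the period for a criminal prosecution, so the interval from 20 January 2003 to 5 April 2003 has no effect on the deadline.
The other events in the timeline have no effect on the limitation period under the stated rules.
The 23 January 2005 filing falls after the 17 December 2004 deadline; the claim is time-barred.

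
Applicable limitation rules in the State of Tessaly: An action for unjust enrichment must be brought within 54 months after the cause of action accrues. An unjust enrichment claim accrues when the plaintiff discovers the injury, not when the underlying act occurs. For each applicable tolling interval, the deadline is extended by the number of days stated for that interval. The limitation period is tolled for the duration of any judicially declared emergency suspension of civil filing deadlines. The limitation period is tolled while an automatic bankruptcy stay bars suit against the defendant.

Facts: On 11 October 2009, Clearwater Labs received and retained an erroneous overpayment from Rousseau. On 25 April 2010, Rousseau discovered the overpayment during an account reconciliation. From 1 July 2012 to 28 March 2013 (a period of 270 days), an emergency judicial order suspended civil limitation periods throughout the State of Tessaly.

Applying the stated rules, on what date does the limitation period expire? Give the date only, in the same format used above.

22 July 2015

The claim did not accrue until Rousseau discovered the injury on 25 April 2010; the 11 October 2009 act date does not start the clock under the stated rule.
Adding the 54 months base period to 25 April 2010 gives a deadline of 25 October 2014, before any tolling.
The emergency suspension of filing deadlines from 1 July 2012 to 28 March 2013 tolled the period for 270 days, extending the deadline to 22 July 2015.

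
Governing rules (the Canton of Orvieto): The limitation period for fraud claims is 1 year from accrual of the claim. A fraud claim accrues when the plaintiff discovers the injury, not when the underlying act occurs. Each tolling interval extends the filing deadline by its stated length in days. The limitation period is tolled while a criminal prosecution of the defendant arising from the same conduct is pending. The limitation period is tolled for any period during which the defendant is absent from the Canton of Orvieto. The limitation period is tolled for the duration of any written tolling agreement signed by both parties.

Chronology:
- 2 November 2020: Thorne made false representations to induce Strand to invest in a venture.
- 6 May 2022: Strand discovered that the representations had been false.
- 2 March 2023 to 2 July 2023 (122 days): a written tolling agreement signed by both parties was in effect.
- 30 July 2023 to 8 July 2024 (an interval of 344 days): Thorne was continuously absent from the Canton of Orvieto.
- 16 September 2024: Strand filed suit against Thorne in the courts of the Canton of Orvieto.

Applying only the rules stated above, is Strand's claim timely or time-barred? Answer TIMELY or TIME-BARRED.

Under the discovery rule, the claim accrued on 6 May 2022, when Strand discovered the injury — not on the 2 November 2020 date of the underlying act.
The untolled deadline — 1 year after 6 May 2022 — is 6 May 2023.
The written tolling agreement from 2 March 2023 to 2 July 2023 tolled the period for 122 days, extending the deadline to 5 September 2023.
Because the defendant's absence from the jurisdiction ran from 30 July 2023 to 8 July 2024, the deadline is extended by 344 days to 14 August 2024.
Filing on 16 September 2024 missed the 14 August 2024 deadline — the action is time-barred.

TIME-BARRED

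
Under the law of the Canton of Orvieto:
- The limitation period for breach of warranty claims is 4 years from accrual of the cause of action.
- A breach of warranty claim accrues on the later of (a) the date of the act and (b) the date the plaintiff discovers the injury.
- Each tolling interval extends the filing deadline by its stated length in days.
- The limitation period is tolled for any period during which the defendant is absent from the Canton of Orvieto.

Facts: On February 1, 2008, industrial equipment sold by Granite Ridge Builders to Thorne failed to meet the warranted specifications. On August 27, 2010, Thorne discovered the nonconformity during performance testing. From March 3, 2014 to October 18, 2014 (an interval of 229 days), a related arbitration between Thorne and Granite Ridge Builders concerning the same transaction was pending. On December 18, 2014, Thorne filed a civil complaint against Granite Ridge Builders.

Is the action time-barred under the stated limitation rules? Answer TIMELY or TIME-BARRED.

TIME-BARRED

Taking the later of the act (February 1, 2008) and discovery (August 27, 2010), the claim accrued on August 27, 2010.
The untolled deadline — 4 years after August 27, 2010 — is August 27, 2014.
Although a pending arbitration ran from March 3, 2014 to October 18, 2014, the stated rules do not make that a tolling event, so it is disregarded.
Filing on December 18, 2014 missed the August 27, 2014 deadline — the action is time-barred.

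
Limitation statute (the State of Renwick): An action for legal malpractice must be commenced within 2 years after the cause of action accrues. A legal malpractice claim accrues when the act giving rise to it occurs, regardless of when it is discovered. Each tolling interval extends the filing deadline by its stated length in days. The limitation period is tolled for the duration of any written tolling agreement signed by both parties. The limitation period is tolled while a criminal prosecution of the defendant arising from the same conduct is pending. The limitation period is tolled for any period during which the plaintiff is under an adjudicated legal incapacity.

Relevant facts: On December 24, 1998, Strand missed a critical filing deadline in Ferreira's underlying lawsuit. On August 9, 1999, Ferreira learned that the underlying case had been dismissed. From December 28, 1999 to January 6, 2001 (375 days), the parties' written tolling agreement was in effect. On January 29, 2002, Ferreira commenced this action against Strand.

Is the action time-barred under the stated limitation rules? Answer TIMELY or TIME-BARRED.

TIME-BARRED

Because the rule ties accrual to occurrence, the claim accrued on December 24, 1998, not on the August 9, 1999 discovery date.
2 years from December 24, 1998 is December 24, 2000.
The period was tolled for 375 days by the written tolling agreement (December 28, 1999 to January 6, 2001), pushing the deadline to January 3, 2002.
Ferreira filed on January 29, 2002, after the January 3, 2002 deadline, so the action is time-barred.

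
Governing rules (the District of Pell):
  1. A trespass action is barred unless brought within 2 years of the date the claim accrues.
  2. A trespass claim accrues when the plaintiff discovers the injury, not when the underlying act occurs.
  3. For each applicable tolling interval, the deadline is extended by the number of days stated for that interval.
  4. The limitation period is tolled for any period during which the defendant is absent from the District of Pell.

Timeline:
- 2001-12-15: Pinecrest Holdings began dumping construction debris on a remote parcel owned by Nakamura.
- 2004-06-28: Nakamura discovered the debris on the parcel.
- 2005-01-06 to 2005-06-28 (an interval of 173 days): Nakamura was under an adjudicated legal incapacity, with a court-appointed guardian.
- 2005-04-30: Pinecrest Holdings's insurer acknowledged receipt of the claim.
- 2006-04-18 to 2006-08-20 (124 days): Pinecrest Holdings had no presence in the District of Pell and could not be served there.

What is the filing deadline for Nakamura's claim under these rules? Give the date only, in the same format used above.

2006-10-30

Accrual is tied to discovery, so the period began on 2004-06-28 rather than on 2001-12-15 when the act occurred.
The untolled deadline — 2 years after 2004-06-28 — is 2006-06-28.
Because the defendant's absence from the jurisdiction ran from 2006-04-18 to 2006-08-20, the deadline is extended by 124 days to 2006-10-30.
Although the plaintiff's incapacity ran from 2005-01-06 to 2005-06-28, the stated rules do not make that a tolling event, so it is disregarded.
None of the other events listed affects the running of the period under the stated rules.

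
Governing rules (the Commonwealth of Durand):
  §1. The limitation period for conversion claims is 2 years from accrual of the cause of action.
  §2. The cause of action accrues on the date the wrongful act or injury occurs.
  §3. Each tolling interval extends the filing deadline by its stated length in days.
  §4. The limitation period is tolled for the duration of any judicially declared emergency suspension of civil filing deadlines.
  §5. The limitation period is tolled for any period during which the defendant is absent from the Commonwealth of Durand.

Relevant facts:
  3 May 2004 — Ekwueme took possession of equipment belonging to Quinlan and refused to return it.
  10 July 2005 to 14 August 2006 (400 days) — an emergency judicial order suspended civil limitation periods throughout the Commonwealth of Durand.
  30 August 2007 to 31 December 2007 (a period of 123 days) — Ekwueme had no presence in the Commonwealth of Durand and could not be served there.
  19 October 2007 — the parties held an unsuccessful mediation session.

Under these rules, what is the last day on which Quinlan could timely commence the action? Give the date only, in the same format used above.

7 June 2007

The cause of action accrued on 3 May 2004, the date of the act.
2 years from 3 May 2004 is 3 May 2006.
The period was tolled for 400 days by the emergency suspension of filing deadlines (10 July 2005 to 14 August 2006), pushing the deadline to 7 June 2007.
By the time the defendant's absence from the jurisdiction began on 30 August 2007, the limitation period had already expired on 7 June 2007; that interval cannot revive it.
None of the other events listed affects the running of the period under the stated rules.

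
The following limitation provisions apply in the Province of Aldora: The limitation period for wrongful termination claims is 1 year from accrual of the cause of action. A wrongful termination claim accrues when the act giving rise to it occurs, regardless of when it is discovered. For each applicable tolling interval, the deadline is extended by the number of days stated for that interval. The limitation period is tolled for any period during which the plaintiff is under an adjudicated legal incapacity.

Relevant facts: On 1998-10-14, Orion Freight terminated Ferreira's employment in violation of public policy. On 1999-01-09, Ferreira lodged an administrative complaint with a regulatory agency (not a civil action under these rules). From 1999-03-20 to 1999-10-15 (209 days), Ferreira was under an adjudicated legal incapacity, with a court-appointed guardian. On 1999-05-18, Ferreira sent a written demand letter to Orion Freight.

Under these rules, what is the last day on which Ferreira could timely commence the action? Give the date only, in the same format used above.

The claim accrued on 1998-10-14, when the wrongful act occurred.
1 year from 1998-10-14 is 1999-10-14.
The period was tolled for 209 days by the plaintiff's legal incapacity (1999-03-20 to 1999-10-15), pushing the deadline to 2000-05-10.
The other events in the timeline have no effect on the limitation period under the stated rules.

2000-05-10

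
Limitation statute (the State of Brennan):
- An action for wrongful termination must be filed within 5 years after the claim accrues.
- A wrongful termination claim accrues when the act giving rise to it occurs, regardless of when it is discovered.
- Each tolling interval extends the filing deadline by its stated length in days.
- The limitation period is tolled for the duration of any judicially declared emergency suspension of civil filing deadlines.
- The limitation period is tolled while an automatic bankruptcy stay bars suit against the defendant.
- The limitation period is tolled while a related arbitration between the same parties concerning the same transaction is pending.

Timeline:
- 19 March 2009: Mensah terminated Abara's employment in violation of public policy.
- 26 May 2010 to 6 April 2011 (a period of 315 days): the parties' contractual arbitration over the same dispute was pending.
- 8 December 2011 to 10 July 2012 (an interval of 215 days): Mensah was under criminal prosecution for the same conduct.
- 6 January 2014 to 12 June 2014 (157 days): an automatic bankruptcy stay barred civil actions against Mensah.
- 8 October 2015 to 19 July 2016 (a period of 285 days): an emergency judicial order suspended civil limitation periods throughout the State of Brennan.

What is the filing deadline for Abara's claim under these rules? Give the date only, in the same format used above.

The claim accrued on 19 March 2009, the date of the act.
The untolled deadline — 5 years after 19 March 2009 — is 19 March 2014.
The pending related arbitration from 26 May 2010 to 6 April 2011 tolled the period for 315 days, extending the deadline to 28 January 2015.
The automatic bankruptcy stay from 6 January 2014 to 12 June 2014 tolled the period for 157 days, extending the deadline to 4 July 2015.
The emergency suspension of filing deadlines from 8 October 2015 to 19 July 2016 began after the period had already run on 4 July 2015, so it has no tolling effect.
No stated provision tolls the period for a criminal prosecution, so the interval from 8 December 2011 to 10 July 2012 has no effect on the deadline.

4 July 2015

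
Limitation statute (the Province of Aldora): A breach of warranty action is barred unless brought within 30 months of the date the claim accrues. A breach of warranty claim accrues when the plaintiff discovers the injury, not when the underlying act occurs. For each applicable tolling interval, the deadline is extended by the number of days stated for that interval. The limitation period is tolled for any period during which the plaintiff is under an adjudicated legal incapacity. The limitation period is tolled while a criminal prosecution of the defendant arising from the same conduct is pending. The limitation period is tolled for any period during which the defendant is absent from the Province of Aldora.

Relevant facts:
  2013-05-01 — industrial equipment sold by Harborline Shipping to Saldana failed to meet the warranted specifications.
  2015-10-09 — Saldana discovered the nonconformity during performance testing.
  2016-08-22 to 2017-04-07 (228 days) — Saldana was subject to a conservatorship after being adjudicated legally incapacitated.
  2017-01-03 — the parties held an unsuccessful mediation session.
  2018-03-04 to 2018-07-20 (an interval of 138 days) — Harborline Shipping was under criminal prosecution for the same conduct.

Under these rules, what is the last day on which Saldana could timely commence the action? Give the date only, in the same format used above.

Under the discovery rule, the claim accrued on 2015-10-09, when Saldana discovered the injury — not on the 2013-05-01 date of the underlying act.
The untolled deadline — 30 months after 2015-10-09 — is 2018-04-09.
Because the plaintiff's legal incapacity ran from 2016-08-22 to 2017-04-07, the deadline is extended by 228 days to 2018-11-23.
Because the pending criminal prosecution ran from 2018-03-04 to 2018-07-20, the deadline is extended by 138 days to 2019-04-10.
The other events in the timeline have no effect on the limitation period under the stated rules.

2019-04-10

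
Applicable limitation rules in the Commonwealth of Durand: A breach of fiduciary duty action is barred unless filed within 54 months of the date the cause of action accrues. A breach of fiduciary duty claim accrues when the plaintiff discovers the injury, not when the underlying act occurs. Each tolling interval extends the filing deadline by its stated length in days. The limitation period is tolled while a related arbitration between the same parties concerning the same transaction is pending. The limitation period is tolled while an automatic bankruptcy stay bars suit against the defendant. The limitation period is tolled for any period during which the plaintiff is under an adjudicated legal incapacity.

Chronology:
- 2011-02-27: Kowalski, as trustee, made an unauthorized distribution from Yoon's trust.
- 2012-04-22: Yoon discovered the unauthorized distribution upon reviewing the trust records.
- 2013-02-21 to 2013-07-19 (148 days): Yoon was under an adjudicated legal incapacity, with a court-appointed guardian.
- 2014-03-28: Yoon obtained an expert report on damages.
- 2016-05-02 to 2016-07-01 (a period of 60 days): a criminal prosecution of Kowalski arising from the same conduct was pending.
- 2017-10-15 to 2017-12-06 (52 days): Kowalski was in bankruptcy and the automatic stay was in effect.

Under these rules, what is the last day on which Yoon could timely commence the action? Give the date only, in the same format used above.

2017-03-19

The claim did not accrue until Yoon discovered the injury on 2012-04-22; the 2011-02-27 act date does not start the clock under the stated rule.
Adding the 54 months base period to 2012-04-22 gives a deadline of 2016-10-22, before any tolling.
The plaintiff's legal incapacity from 2013-02-21 to 2013-07-19 tolled the period for 148 days, extending the deadline to 2017-03-19.
The automatic bankruptcy stay starting 2017-10-15 came too late — the period had run on 2017-03-19 — and so does not extend the deadline.
The pending criminal prosecution from 2016-05-02 to 2016-07-01 does not toll the period, because no stated rule makes a criminal prosecution a tolling event.
The other events in the timeline have no effect on the limitation period under the stated rules.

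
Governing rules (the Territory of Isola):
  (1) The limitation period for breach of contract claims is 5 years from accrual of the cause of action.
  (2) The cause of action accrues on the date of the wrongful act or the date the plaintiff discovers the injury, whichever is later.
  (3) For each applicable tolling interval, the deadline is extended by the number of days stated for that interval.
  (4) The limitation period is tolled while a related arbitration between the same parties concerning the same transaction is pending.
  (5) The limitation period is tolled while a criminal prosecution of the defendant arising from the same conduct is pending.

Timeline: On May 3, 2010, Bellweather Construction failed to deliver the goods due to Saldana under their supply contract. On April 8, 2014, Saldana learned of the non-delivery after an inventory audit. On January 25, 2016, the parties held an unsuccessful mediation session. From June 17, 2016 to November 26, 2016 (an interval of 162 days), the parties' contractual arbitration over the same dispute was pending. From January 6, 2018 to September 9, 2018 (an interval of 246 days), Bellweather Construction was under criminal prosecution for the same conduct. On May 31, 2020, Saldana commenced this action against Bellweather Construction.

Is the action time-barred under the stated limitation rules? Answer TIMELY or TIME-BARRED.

Taking the later of the act (May 3, 2010) and discovery (April 8, 2014), the claim accrued on April 8, 2014.
5 years from April 8, 2014 is April 8, 2019.
The pending related arbitration from June 17, 2016 to November 26, 2016 tolled the period for 162 days, extending the deadline to September 17, 2019.
The period was tolled for 246 days by the pending criminal prosecution (January 6, 2018 to September 9, 2018), pushing the deadline to May 20, 2020.
None of the other events listed affects the running of the period under the stated rules.
Saldana filed on May 31, 2020, after the May 20, 2020 deadline, so the action is time-barred.

TIME-BARRED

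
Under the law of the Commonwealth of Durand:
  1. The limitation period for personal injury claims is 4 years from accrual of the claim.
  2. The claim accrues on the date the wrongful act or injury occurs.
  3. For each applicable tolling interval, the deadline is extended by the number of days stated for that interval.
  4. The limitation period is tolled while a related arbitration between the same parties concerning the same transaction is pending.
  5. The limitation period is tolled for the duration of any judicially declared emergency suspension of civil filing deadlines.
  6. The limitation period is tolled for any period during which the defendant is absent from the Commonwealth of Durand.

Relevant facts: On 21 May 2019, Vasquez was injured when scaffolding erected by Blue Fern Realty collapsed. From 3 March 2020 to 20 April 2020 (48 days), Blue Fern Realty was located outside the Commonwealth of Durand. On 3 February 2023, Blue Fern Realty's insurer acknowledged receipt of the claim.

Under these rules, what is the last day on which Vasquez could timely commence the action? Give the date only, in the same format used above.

The limitation period began to run on 21 May 2019.
The untolled deadline — 4 years after 21 May 2019 — is 21 May 2023.
The period was tolled for 48 days by the defendant's absence from the jurisdiction (3 March 2020 to 20 April 2020), pushing the deadline to 8 July 2023.
Nothing else in the chronology tolls or restarts the period.

8 July 2023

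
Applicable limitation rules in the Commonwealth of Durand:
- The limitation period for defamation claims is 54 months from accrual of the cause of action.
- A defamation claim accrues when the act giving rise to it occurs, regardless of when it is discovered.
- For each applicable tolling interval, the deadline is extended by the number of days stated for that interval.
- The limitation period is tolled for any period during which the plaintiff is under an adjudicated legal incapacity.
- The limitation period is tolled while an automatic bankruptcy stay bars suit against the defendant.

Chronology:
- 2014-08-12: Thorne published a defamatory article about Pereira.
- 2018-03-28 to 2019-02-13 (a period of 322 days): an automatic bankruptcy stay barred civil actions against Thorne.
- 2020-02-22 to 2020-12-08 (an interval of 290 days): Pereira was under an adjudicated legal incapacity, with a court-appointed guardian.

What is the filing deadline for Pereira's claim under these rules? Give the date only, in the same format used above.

2019-12-31

The cause of action accrued on 2014-08-12, the date of the act.
54 months from 2014-08-12 is 2019-02-12.
Because the automatic bankruptcy stay ran from 2018-03-28 to 2019-02-13, the deadline is extended by 322 days to 2019-12-31.
By the time the plaintiff's legal incapacity began on 2020-02-22, the limitation period had already expired on 2019-12-31; that interval cannot revive it.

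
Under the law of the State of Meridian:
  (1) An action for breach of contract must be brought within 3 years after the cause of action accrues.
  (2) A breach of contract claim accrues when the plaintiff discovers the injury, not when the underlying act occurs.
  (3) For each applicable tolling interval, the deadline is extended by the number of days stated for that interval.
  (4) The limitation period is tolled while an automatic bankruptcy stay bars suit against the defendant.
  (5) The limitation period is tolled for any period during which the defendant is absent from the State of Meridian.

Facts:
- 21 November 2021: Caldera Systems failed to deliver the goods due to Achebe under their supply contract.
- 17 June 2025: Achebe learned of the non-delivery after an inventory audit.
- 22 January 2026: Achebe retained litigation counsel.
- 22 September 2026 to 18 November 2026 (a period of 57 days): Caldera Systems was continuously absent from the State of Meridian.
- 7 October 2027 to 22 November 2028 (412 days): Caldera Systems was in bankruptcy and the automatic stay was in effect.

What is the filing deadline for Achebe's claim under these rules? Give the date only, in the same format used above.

29 September 2029

Accrual is tied to discovery, so the period began on 17 June 2025 rather than on 21 November 2021 when the act occurred.
3 years from 17 June 2025 is 17 June 2028.
The defendant's absence from the jurisdiction from 22 September 2026 to 18 November 2026 tolled the period for 57 days, extending the deadline to 13 August 2028.
The period was tolled for 412 days by the automatic bankruptcy stay (7 October 2027 to 22 November 2028), pushing the deadline to 29 September 2029.
Nothing else in the chronology tolls or restarts the period.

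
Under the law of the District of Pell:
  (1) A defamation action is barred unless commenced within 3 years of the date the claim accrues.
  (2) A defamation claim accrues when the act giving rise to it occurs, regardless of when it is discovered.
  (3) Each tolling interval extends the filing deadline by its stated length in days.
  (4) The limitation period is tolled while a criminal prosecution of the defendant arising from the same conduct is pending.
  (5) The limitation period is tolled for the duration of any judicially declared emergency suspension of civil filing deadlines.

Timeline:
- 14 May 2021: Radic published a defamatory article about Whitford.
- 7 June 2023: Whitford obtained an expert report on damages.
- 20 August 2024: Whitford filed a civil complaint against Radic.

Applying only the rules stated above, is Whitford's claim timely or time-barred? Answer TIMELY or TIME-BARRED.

TIME-BARRED

The claim accrued on 14 May 2021, the date of the act.
The untolled deadline — 3 years after 14 May 2021 — is 14 May 2024.
None of the other events listed affects the running of the period under the stated rules.
Filing on 20 August 2024 missed the 14 May 2024 deadline — the action is time-barred.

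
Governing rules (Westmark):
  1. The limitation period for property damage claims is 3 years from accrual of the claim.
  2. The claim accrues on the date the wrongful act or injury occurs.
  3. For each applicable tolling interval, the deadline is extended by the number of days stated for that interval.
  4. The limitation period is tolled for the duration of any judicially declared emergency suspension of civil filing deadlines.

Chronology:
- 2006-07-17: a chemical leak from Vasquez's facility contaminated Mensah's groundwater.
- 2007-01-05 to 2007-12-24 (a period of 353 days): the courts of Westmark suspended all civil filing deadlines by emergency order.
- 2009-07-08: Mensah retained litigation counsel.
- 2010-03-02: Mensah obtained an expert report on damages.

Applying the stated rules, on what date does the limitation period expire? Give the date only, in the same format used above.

2010-07-05

The claim accrued on 2006-07-17, the date of the act.
The untolled deadline — 3 years after 2006-07-17 — is 2009-07-17.
The period was tolled for 353 days by the emergency suspension of filing deadlines (2007-01-05 to 2007-12-24), pushing the deadline to 2010-07-05.
Nothing else in the chronology tolls or restarts the period.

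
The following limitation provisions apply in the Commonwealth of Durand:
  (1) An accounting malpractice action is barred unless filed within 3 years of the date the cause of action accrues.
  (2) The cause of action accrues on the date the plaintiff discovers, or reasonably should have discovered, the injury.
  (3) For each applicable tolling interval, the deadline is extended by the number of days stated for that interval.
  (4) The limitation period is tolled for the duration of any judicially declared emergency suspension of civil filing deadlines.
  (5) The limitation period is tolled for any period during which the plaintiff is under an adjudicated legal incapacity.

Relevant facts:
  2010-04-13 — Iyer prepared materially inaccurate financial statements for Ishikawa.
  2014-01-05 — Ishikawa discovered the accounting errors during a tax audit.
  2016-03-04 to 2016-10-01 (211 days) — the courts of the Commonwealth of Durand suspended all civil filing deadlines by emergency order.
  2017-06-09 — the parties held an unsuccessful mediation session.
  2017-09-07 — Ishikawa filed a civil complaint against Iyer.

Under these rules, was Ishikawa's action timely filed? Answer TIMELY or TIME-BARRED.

TIME-BARRED

The claim did not accrue until Ishikawa discovered the injury on 2014-01-05; the 2010-04-13 act date does not start the clock under the stated rule.
3 years from 2014-01-05 is 2017-01-05.
Because the emergency suspension of filing deadlines ran from 2016-03-04 to 2016-10-01, the deadline is extended by 211 days to 2017-08-04.
None of the other events listed affects the running of the period under the stated rules.
The 2017-09-07 filing falls after the 2017-08-04 deadline; the claim is time-barred.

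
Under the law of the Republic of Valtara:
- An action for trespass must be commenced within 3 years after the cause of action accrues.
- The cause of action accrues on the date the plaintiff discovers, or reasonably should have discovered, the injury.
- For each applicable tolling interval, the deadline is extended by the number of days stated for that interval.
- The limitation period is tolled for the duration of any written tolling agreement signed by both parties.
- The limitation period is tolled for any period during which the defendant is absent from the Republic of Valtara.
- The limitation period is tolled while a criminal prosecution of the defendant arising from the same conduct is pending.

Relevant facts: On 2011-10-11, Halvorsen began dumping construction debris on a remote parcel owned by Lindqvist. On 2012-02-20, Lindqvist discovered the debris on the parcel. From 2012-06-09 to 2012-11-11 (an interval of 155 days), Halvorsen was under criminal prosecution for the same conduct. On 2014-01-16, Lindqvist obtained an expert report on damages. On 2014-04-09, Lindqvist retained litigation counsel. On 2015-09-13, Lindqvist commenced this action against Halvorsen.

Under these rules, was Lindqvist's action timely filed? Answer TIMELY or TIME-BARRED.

Accrual is tied to discovery, so the period began on 2012-02-20 rather than on 2011-10-11 when the act occurred.
3 years from 2012-02-20 is 2015-02-20.
Because the pending criminal prosecution ran from 2012-06-09 to 2012-11-11, the deadline is extended by 155 days to 2015-07-25.
None of the other events listed affects the running of the period under the stated rules.
Lindqvist filed on 2015-09-13, after the 2015-07-25 deadline, so the action is time-barred.

TIME-BARRED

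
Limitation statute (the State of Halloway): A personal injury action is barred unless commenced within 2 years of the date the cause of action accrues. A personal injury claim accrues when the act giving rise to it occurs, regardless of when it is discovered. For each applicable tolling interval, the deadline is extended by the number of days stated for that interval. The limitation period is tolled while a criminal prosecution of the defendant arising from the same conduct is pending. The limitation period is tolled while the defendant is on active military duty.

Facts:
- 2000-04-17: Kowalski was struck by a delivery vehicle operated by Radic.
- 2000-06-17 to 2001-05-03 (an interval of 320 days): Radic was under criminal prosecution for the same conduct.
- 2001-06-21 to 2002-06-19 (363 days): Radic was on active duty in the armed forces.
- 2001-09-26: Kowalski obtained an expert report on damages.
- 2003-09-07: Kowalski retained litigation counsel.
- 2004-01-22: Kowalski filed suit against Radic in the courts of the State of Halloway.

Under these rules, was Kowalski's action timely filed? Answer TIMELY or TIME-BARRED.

The limitation period began to run on 2000-04-17.
Adding the 2 years base period to 2000-04-17 gives a deadline of 2002-04-17, before any tolling.
Because the pending criminal prosecution ran from 2000-06-17 to 2001-05-03, the deadline is extended by 320 days to 2003-03-03.
The defendant's active military service from 2001-06-21 to 2002-06-19 tolled the period for 363 days, extending the deadline to 2004-02-29.
Nothing else in the chronology tolls or restarts the period.
Kowalski filed on 2004-01-22, before the 2004-02-29 deadline, so the action is timely.

TIMELY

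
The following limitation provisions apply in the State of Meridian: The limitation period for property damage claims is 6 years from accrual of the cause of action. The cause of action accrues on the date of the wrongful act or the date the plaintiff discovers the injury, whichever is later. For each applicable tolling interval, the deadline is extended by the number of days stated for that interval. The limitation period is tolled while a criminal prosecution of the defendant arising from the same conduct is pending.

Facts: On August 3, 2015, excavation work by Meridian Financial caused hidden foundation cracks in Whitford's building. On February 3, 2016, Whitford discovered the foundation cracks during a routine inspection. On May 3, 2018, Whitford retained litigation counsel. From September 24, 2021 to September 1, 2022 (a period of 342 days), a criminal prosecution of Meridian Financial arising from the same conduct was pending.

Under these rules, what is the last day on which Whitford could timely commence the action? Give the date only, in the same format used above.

January 11, 2023

Taking the later of the act (August 3, 2015) and discovery (February 3, 2016), the claim accrued on February 3, 2016.
6 years from February 3, 2016 is February 3, 2022.
The period was tolled for 342 days by the pending criminal prosecution (September 24, 2021 to September 1, 2022), pushing the deadline to January 11, 2023.
Nothing else in the chronology tolls or restarts the period.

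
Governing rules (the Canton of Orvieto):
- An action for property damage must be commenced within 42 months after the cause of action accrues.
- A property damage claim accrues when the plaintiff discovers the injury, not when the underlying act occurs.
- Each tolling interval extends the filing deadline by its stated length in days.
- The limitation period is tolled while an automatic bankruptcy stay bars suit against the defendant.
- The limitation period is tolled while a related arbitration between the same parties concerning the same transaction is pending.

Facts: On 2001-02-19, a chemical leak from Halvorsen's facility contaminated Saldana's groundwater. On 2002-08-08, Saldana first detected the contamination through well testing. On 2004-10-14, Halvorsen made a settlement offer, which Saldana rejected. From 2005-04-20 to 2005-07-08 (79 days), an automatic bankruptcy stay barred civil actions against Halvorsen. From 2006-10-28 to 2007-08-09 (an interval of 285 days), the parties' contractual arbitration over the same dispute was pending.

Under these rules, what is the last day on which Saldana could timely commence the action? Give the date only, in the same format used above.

Accrual is tied to discovery, so the period began on 2002-08-08 rather than on 2001-02-19 when the act occurred.
Adding the 42 months base period to 2002-08-08 gives a deadline of 2006-02-08, before any tolling.
The automatic bankruptcy stay from 2005-04-20 to 2005-07-08 tolled the period for 79 days, extending the deadline to 2006-04-28.
By the time the pending related arbitration began on 2006-10-28, the limitation period had already expired on 2006-04-28; that interval cannot revive it.
None of the other events listed affects the running of the period under the stated rules.

2006-04-28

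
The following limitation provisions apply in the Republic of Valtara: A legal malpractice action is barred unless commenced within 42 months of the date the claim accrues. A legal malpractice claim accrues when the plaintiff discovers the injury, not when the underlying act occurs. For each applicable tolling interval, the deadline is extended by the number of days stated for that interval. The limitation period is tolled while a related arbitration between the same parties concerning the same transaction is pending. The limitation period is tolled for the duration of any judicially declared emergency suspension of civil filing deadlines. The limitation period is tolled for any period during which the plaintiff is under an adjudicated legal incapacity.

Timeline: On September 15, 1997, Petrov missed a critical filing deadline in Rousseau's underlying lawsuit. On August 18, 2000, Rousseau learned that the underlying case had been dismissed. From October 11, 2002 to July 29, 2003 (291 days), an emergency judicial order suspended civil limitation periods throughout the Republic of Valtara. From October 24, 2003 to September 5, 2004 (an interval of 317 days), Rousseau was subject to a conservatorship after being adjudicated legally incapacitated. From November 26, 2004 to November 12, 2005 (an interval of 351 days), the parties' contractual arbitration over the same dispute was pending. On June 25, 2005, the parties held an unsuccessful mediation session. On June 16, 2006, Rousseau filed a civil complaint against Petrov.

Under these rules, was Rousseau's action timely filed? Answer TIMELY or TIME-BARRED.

TIMELY

Accrual is tied to discovery, so the period began on August 18, 2000 rather than on September 15, 1997 when the act occurred.
42 months from August 18, 2000 is February 18, 2004.
The emergency suspension of filing deadlines from October 11, 2002 to July 29, 2003 tolled the period for 291 days, extending the deadline to December 5, 2004.
Because the plaintiff's legal incapacity ran from October 24, 2003 to September 5, 2004, the deadline is extended by 317 days to October 18, 2005.
The pending related arbitration from November 26, 2004 to November 12, 2005 tolled the period for 351 days, extending the deadline to October 4, 2006.
Nothing else in the chronology tolls or restarts the period.
Filing on June 16, 2006 beat the October 4, 2006 deadline — the action is timely.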